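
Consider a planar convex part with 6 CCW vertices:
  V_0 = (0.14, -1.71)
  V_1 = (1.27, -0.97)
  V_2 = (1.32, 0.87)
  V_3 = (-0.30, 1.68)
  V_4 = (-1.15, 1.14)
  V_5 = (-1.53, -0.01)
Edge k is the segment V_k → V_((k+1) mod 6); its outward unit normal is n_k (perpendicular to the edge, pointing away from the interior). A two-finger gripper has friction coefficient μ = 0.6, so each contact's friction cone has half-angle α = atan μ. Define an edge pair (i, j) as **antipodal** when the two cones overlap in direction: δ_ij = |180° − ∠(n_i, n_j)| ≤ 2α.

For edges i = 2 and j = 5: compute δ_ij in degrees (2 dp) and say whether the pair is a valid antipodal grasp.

δ = 18.94°, valid

α = atan 0.6 = 30.96°;  2α = 61.93°
edge 2: e_2 = (-1.62, +0.81);  n_2 = (+0.4472, +0.8944)
edge 5: e_5 = (+1.67, -1.70);  n_5 = (-0.7134, -0.7008)
∠(n_2, n_5) = 161.06°
δ = |180° − 161.06°| = 18.94°
18.94° ≤ 2α = 61.93°  →  valid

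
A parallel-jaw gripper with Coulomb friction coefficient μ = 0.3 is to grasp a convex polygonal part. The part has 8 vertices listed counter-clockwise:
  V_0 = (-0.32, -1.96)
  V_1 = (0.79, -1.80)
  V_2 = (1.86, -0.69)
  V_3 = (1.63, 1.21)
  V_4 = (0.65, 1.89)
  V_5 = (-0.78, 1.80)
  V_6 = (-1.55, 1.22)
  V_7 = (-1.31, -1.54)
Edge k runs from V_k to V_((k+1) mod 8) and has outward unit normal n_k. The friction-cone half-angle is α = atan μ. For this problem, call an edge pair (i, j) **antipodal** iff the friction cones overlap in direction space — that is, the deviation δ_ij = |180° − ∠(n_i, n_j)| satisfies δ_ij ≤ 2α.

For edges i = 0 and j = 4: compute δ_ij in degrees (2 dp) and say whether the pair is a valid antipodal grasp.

α = atan 0.3 = 16.70°;  2α = 33.40°
edge 0: e_0 = (+1.11, +0.16);  n_0 = (+0.1427, -0.9898)
edge 4: e_4 = (-1.43, -0.09);  n_4 = (-0.0628, +0.9980)
∠(n_0, n_4) = 175.40°
δ = |180° − 175.40°| = 4.60°
4.60° ≤ 2α = 33.40°  →  valid

δ = 4.60°, valid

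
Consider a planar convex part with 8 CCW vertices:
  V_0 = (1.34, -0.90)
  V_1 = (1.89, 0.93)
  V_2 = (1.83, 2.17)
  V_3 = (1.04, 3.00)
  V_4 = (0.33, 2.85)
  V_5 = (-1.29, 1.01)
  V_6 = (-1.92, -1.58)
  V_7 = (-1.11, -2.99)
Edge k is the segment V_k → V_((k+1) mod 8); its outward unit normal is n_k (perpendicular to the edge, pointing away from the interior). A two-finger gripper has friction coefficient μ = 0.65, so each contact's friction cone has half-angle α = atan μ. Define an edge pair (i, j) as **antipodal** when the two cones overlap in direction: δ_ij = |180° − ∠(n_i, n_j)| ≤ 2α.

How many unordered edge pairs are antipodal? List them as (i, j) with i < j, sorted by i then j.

α = atan 0.65 = 33.02°;  2α = 66.05°
n_0 = (+0.9577, -0.2878)
n_1 = (+0.9988, +0.0483)
n_2 = (+0.7243, +0.6894)
n_3 = (-0.2067, +0.9784)
n_4 = (-0.7506, +0.6608)
n_5 = (-0.9717, +0.2364)
n_6 = (-0.8671, -0.4981)
n_7 = (+0.6490, -0.7608)
  (0,1): δ = 160.50°  ·
  (0,2): δ = 119.69°  ·
  (0,3): δ = 61.34°  ✓
  (0,4): δ = 24.63°  ✓
  (0,5): δ = 3.06°  ✓
  (0,6): δ = 46.60°  ✓
  (0,7): δ = 147.19°  ·
  (1,2): δ = 139.18°  ·
  (1,3): δ = 80.84°  ·
  (1,4): δ = 44.13°  ✓
  (1,5): δ = 16.44°  ✓
  (1,6): δ = 27.11°  ✓
  (1,7): δ = 127.70°  ·
  (2,3): δ = 121.66°  ·
  (2,4): δ = 84.95°  ·
  (2,5): δ = 57.26°  ✓
  (2,6): δ = 13.71°  ✓
  (2,7): δ = 86.88°  ·
  (3,4): δ = 143.29°  ·
  (3,5): δ = 115.60°  ·
  (3,6): δ = 72.05°  ·
  (3,7): δ = 28.54°  ✓
  (4,5): δ = 152.31°  ·
  (4,6): δ = 108.76°  ·
  (4,7): δ = 8.17°  ✓
  (5,6): δ = 136.45°  ·
  (5,7): δ = 35.86°  ✓
  (6,7): δ = 79.41°  ·
antipodal pairs: 12

count = 12; pairs: (0,3), (0,4), (0,5), (0,6), (1,4), (1,5), (1,6), (2,5), (2,6), (3,7), (4,7), (5,7)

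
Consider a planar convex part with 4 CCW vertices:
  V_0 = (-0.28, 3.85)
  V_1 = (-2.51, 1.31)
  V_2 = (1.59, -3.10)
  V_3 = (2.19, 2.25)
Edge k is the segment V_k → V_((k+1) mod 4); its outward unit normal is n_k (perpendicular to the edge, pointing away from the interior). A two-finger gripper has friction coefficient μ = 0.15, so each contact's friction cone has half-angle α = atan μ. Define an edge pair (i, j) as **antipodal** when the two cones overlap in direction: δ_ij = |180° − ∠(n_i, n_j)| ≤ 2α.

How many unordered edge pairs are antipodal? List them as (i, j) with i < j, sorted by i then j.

α = atan 0.15 = 8.53°;  2α = 17.06°
n_0 = (-0.7515, +0.6598)
n_1 = (-0.7324, -0.6809)
n_2 = (+0.9938, -0.1115)
n_3 = (+0.5437, +0.8393)
  (0,1): δ = 95.80°  ·
  (0,2): δ = 34.88°  ·
  (0,3): δ = 98.35°  ·
  (1,2): δ = 49.31°  ·
  (1,3): δ = 14.15°  ✓
  (2,3): δ = 116.54°  ·
antipodal pairs: 1

count = 1; pairs: (1,3)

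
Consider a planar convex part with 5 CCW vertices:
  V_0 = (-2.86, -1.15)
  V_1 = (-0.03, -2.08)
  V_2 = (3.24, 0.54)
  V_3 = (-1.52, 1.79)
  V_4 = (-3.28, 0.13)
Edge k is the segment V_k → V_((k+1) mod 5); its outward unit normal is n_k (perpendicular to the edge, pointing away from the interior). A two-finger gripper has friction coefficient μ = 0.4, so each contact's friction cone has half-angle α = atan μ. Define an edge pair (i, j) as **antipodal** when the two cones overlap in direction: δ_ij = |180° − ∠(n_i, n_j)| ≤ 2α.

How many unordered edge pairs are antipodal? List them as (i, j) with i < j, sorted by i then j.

α = atan 0.4 = 21.80°;  2α = 43.60°
n_0 = (-0.3122, -0.9500)
n_1 = (+0.6253, -0.7804)
n_2 = (+0.2540, +0.9672)
n_3 = (-0.6861, +0.7275)
n_4 = (-0.9502, -0.3118)
  (0,1): δ = 123.11°  ·
  (0,2): δ = 3.48°  ✓
  (0,3): δ = 61.52°  ·
  (0,4): δ = 126.36°  ·
  (1,2): δ = 53.42°  ·
  (1,3): δ = 4.62°  ✓
  (1,4): δ = 69.46°  ·
  (2,3): δ = 121.96°  ·
  (2,4): δ = 57.12°  ·
  (3,4): δ = 115.16°  ·
antipodal pairs: 2

count = 2; pairs: (0,2), (1,3)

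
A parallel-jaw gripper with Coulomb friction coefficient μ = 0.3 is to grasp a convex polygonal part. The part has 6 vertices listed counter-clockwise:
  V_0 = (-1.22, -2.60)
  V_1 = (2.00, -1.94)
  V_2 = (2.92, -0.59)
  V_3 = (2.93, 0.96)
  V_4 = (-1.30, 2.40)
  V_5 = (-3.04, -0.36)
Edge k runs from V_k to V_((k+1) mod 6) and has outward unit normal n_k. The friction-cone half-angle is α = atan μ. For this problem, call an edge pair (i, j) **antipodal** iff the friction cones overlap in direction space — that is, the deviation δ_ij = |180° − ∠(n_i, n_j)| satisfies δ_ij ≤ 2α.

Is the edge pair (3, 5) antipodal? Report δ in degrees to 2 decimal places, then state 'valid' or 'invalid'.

δ = 32.11°, valid

α = atan 0.3 = 16.70°;  2α = 33.40°
edge 3: e_3 = (-4.23, +1.44);  n_3 = (+0.3223, +0.9466)
edge 5: e_5 = (+1.82, -2.24);  n_5 = (-0.7761, -0.6306)
∠(n_3, n_5) = 147.89°
δ = |180° − 147.89°| = 32.11°
32.11° ≤ 2α = 33.40°  →  valid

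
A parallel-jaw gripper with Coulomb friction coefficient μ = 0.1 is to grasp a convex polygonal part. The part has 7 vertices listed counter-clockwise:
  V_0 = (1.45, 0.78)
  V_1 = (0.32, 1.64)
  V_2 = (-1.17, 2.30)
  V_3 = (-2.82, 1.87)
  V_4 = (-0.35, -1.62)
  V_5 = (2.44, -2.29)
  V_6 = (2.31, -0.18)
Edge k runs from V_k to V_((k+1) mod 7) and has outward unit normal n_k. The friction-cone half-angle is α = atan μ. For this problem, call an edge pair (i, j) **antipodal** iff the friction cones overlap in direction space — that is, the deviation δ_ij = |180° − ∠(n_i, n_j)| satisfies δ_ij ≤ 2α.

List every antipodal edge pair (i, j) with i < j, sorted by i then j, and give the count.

count = 2; pairs: (1,4), (3,6)

α = atan 0.1 = 5.71°;  2α = 11.42°
n_0 = (+0.6056, +0.7958)
n_1 = (+0.4050, +0.9143)
n_2 = (-0.2522, +0.9677)
n_3 = (-0.8163, -0.5777)
n_4 = (-0.2335, -0.9724)
n_5 = (+0.9981, +0.0615)
n_6 = (+0.7448, +0.6672)
  (0,1): δ = 166.62°  ·
  (0,2): δ = 128.12°  ·
  (0,3): δ = 17.44°  ·
  (0,4): δ = 23.77°  ·
  (0,5): δ = 130.80°  ·
  (0,6): δ = 169.13°  ·
  (1,2): δ = 141.50°  ·
  (1,3): δ = 30.82°  ·
  (1,4): δ = 10.39°  ✓
  (1,5): δ = 117.42°  ·
  (1,6): δ = 155.75°  ·
  (2,3): δ = 69.32°  ·
  (2,4): δ = 28.11°  ·
  (2,5): δ = 78.92°  ·
  (2,6): δ = 117.25°  ·
  (3,4): δ = 138.79°  ·
  (3,5): δ = 31.76°  ·
  (3,6): δ = 6.57°  ✓
  (4,5): δ = 72.97°  ·
  (4,6): δ = 34.64°  ·
  (5,6): δ = 141.67°  ·
antipodal pairs: 2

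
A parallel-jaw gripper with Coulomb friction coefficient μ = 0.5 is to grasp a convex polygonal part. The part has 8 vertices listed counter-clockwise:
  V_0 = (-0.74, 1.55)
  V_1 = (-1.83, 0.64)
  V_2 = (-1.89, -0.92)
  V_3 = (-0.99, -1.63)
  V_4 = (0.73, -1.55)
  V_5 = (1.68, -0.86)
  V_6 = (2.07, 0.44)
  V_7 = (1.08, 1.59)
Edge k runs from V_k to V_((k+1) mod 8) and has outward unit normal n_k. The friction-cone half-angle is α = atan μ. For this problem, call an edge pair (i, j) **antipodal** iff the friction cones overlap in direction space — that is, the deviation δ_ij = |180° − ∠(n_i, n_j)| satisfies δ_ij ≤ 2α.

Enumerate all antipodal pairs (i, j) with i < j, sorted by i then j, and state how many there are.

α = atan 0.5 = 26.57°;  2α = 53.13°
n_0 = (-0.6409, +0.7676)
n_1 = (-0.9993, +0.0384)
n_2 = (-0.6194, -0.7851)
n_3 = (+0.0465, -0.9989)
n_4 = (+0.5877, -0.8091)
n_5 = (+0.9578, -0.2873)
n_6 = (+0.7579, +0.6524)
n_7 = (-0.0220, +0.9998)
  (0,1): δ = 132.06°  ·
  (0,2): δ = 78.13°  ·
  (0,3): δ = 37.19°  ✓
  (0,4): δ = 3.87°  ✓
  (0,5): δ = 33.44°  ✓
  (0,6): δ = 90.87°  ·
  (0,7): δ = 141.40°  ·
  (1,2): δ = 126.07°  ·
  (1,3): δ = 85.13°  ·
  (1,4): δ = 51.81°  ✓
  (1,5): δ = 14.50°  ✓
  (1,6): δ = 42.93°  ✓
  (1,7): δ = 93.46°  ·
  (2,3): δ = 139.07°  ·
  (2,4): δ = 105.74°  ·
  (2,5): δ = 68.43°  ·
  (2,6): δ = 11.01°  ✓
  (2,7): δ = 39.53°  ✓
  (3,4): δ = 146.67°  ·
  (3,5): δ = 109.36°  ·
  (3,6): δ = 51.94°  ✓
  (3,7): δ = 1.40°  ✓
  (4,5): δ = 142.69°  ·
  (4,6): δ = 85.27°  ·
  (4,7): δ = 34.73°  ✓
  (5,6): δ = 122.58°  ·
  (5,7): δ = 72.04°  ·
  (6,7): δ = 129.47°  ·
antipodal pairs: 11

count = 11; pairs: (0,3), (0,4), (0,5), (1,4), (1,5), (1,6), (2,6), (2,7), (3,6), (3,7), (4,7)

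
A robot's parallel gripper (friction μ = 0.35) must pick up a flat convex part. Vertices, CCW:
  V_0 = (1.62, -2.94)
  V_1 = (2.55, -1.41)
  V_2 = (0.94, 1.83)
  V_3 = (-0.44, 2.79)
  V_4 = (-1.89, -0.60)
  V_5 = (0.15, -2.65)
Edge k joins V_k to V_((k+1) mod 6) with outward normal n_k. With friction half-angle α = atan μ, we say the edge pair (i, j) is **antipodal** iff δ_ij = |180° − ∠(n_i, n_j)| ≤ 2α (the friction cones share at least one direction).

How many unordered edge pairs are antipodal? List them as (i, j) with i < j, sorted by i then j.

α = atan 0.35 = 19.29°;  2α = 38.58°
n_0 = (+0.8545, -0.5194)
n_1 = (+0.8955, +0.4450)
n_2 = (+0.5711, +0.8209)
n_3 = (-0.9194, +0.3933)
n_4 = (-0.7088, -0.7054)
n_5 = (-0.1935, -0.9811)
  (0,1): δ = 122.28°  ·
  (0,2): δ = 93.53°  ·
  (0,3): δ = 8.14°  ✓
  (0,4): δ = 76.15°  ·
  (0,5): δ = 110.13°  ·
  (1,2): δ = 151.25°  ·
  (1,3): δ = 49.58°  ·
  (1,4): δ = 18.44°  ✓
  (1,5): δ = 52.42°  ·
  (2,3): δ = 78.33°  ·
  (2,4): δ = 10.32°  ✓
  (2,5): δ = 23.66°  ✓
  (3,4): δ = 111.98°  ·
  (3,5): δ = 78.00°  ·
  (4,5): δ = 146.02°  ·
antipodal pairs: 4

count = 4; pairs: (0,3), (1,4), (2,4), (2,5)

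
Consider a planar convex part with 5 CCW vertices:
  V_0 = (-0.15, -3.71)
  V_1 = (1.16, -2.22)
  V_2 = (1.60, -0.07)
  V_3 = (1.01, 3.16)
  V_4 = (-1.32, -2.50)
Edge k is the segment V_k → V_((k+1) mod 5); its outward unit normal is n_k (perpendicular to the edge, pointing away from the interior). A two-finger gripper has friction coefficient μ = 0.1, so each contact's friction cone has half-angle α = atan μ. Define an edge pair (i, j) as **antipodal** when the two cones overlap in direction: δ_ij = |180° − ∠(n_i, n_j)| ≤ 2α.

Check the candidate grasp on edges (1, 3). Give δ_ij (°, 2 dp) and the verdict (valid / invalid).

δ = 10.81°, valid

α = atan 0.1 = 5.71°;  2α = 11.42°
edge 1: e_1 = (+0.44, +2.15);  n_1 = (+0.9797, -0.2005)
edge 3: e_3 = (-2.33, -5.66);  n_3 = (-0.9247, +0.3807)
∠(n_1, n_3) = 169.19°
δ = |180° − 169.19°| = 10.81°
10.81° ≤ 2α = 11.42°  →  valid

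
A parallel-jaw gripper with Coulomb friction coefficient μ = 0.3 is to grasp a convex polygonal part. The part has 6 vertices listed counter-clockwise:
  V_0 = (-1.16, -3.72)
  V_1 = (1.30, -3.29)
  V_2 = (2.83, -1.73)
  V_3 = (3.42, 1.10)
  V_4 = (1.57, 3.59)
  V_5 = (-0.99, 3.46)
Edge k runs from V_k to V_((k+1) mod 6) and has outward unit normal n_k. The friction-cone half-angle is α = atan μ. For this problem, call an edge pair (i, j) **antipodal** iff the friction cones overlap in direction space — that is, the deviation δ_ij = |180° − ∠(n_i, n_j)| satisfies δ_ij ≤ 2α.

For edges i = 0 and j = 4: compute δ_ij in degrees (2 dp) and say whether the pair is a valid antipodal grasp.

α = atan 0.3 = 16.70°;  2α = 33.40°
edge 0: e_0 = (+2.46, +0.43);  n_0 = (+0.1722, -0.9851)
edge 4: e_4 = (-2.56, -0.13);  n_4 = (-0.0507, +0.9987)
∠(n_0, n_4) = 172.99°
δ = |180° − 172.99°| = 7.01°
7.01° ≤ 2α = 33.40°  →  valid

δ = 7.01°, valid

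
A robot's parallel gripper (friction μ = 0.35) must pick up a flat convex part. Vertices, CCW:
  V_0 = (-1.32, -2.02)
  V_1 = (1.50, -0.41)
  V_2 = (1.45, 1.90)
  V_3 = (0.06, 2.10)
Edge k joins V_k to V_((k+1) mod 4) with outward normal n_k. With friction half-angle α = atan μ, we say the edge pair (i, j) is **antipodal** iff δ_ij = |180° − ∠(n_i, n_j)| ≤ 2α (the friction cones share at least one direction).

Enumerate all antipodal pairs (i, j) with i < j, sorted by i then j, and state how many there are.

α = atan 0.35 = 19.29°;  2α = 38.58°
n_0 = (+0.4958, -0.8684)
n_1 = (+0.9998, +0.0216)
n_2 = (+0.1424, +0.9898)
n_3 = (-0.9482, +0.3176)
  (0,1): δ = 118.48°  ·
  (0,2): δ = 37.91°  ✓
  (0,3): δ = 41.76°  ·
  (1,2): δ = 99.43°  ·
  (1,3): δ = 19.76°  ✓
  (2,3): δ = 100.33°  ·
antipodal pairs: 2

count = 2; pairs: (0,2), (1,3)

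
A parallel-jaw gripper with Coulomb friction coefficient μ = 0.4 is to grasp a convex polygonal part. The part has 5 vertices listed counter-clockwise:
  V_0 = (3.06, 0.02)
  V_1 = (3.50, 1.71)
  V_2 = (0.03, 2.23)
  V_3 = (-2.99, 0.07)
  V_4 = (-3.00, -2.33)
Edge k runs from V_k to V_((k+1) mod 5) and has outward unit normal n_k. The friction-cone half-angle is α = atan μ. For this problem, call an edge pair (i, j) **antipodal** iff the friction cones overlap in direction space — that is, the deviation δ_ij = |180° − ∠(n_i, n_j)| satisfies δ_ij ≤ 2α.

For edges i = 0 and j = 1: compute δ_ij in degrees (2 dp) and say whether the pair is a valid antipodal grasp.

α = atan 0.4 = 21.80°;  2α = 43.60°
edge 0: e_0 = (+0.44, +1.69);  n_0 = (+0.9677, -0.2520)
edge 1: e_1 = (-3.47, +0.52);  n_1 = (+0.1482, +0.9890)
∠(n_0, n_1) = 96.07°
δ = |180° − 96.07°| = 83.93°
83.93° > 2α = 43.60°  →  invalid

δ = 83.93°, invalid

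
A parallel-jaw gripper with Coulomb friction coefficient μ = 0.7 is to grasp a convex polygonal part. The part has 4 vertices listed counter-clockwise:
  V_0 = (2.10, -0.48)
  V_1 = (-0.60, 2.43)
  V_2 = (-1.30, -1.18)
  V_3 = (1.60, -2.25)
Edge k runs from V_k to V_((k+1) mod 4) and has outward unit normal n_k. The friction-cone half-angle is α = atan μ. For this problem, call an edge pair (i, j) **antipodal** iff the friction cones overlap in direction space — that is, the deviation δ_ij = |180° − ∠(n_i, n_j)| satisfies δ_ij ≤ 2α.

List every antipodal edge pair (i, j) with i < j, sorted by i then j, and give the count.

α = atan 0.7 = 34.99°;  2α = 69.98°
n_0 = (+0.7331, +0.6802)
n_1 = (-0.9817, +0.1904)
n_2 = (-0.3462, -0.9382)
n_3 = (+0.9623, -0.2718)
  (0,1): δ = 53.83°  ✓
  (0,2): δ = 26.89°  ✓
  (0,3): δ = 121.37°  ·
  (1,2): δ = 99.28°  ·
  (1,3): δ = 4.80°  ✓
  (2,3): δ = 85.52°  ·
antipodal pairs: 3

count = 3; pairs: (0,1), (0,2), (1,3)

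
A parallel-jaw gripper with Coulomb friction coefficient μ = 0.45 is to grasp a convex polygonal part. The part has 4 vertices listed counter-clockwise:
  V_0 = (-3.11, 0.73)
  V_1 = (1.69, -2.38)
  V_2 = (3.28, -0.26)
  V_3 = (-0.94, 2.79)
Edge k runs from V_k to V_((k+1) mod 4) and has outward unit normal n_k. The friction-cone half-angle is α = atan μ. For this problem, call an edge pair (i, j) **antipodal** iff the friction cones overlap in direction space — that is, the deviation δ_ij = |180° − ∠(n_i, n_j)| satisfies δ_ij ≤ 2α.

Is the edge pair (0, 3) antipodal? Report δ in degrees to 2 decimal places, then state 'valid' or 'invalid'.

δ = 76.45°, invalid

α = atan 0.45 = 24.23°;  2α = 48.46°
edge 0: e_0 = (+4.80, -3.11);  n_0 = (-0.5438, -0.8392)
edge 3: e_3 = (-2.17, -2.06);  n_3 = (-0.6885, +0.7252)
∠(n_0, n_3) = 103.55°
δ = |180° − 103.55°| = 76.45°
76.45° > 2α = 48.46°  →  invalid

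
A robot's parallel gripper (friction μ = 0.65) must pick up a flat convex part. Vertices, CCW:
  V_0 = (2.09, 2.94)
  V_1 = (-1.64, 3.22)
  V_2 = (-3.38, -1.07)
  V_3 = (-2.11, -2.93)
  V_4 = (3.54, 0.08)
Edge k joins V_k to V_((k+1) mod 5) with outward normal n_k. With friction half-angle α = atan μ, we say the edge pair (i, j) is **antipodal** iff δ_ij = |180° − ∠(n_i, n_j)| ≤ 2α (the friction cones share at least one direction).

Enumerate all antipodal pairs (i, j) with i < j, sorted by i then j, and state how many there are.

α = atan 0.65 = 33.02°;  2α = 66.05°
n_0 = (+0.0749, +0.9972)
n_1 = (-0.9267, +0.3759)
n_2 = (-0.8259, -0.5639)
n_3 = (+0.4702, -0.8826)
n_4 = (+0.8919, +0.4522)
  (0,1): δ = 107.78°  ·
  (0,2): δ = 51.38°  ✓
  (0,3): δ = 32.34°  ✓
  (0,4): δ = 121.18°  ·
  (1,2): δ = 123.60°  ·
  (1,3): δ = 39.88°  ✓
  (1,4): δ = 48.96°  ✓
  (2,3): δ = 96.28°  ·
  (2,4): δ = 7.44°  ✓
  (3,4): δ = 91.16°  ·
antipodal pairs: 5

count = 5; pairs: (0,2), (0,3), (1,3), (1,4), (2,4)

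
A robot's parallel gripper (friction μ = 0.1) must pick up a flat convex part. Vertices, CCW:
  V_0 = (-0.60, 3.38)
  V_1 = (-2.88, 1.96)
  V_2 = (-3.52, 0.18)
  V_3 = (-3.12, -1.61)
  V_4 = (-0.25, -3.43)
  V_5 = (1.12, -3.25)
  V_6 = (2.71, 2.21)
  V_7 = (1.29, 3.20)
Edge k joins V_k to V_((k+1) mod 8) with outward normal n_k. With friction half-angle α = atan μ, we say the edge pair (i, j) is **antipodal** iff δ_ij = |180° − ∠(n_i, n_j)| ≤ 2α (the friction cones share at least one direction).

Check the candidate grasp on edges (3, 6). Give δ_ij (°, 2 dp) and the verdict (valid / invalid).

α = atan 0.1 = 5.71°;  2α = 11.42°
edge 3: e_3 = (+2.87, -1.82);  n_3 = (-0.5355, -0.8445)
edge 6: e_6 = (-1.42, +0.99);  n_6 = (+0.5719, +0.8203)
∠(n_3, n_6) = 177.50°
δ = |180° − 177.50°| = 2.50°
2.50° ≤ 2α = 11.42°  →  valid

δ = 2.50°, valid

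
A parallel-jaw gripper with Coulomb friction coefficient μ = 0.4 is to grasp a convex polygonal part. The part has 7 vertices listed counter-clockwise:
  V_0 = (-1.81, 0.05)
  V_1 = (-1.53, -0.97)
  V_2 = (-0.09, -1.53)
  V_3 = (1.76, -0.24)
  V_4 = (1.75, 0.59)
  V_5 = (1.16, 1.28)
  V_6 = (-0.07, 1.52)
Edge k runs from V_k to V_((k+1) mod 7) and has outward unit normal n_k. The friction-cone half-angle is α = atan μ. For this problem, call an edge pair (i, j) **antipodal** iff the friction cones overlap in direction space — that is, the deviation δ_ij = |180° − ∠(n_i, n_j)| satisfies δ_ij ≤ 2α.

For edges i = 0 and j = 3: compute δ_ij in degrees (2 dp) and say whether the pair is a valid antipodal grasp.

α = atan 0.4 = 21.80°;  2α = 43.60°
edge 0: e_0 = (+0.28, -1.02);  n_0 = (-0.9643, -0.2647)
edge 3: e_3 = (-0.01, +0.83);  n_3 = (+0.9999, +0.0120)
∠(n_0, n_3) = 165.34°
δ = |180° − 165.34°| = 14.66°
14.66° ≤ 2α = 43.60°  →  valid

δ = 14.66°, valid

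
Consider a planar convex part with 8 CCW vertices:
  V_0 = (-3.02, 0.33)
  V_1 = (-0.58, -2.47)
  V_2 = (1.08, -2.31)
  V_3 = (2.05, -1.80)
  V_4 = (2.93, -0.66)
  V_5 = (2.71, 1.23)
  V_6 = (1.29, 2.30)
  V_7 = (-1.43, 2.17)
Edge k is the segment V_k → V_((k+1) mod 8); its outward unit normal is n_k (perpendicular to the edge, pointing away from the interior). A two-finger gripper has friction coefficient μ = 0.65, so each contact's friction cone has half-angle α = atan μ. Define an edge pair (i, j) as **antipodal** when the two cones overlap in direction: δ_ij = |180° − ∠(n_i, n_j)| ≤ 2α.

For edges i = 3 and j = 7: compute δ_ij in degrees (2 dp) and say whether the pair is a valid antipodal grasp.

δ = 3.17°, valid

α = atan 0.65 = 33.02°;  2α = 66.05°
edge 3: e_3 = (+0.88, +1.14);  n_3 = (+0.7916, -0.6111)
edge 7: e_7 = (-1.59, -1.84);  n_7 = (-0.7566, +0.6538)
∠(n_3, n_7) = 176.83°
δ = |180° − 176.83°| = 3.17°
3.17° ≤ 2α = 66.05°  →  valid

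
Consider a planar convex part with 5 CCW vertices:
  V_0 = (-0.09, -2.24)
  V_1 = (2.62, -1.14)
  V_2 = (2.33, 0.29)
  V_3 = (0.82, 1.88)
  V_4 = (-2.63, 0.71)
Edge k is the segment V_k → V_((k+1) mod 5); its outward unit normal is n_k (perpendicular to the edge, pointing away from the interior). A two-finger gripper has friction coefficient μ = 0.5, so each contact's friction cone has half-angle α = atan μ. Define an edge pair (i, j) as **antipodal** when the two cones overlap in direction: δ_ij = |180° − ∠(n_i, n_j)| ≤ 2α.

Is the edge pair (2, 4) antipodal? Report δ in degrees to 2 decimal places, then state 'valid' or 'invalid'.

α = atan 0.5 = 26.57°;  2α = 53.13°
edge 2: e_2 = (-1.51, +1.59);  n_2 = (+0.7251, +0.6886)
edge 4: e_4 = (+2.54, -2.95);  n_4 = (-0.7578, -0.6525)
∠(n_2, n_4) = 177.21°
δ = |180° − 177.21°| = 2.79°
2.79° ≤ 2α = 53.13°  →  valid

δ = 2.79°, valid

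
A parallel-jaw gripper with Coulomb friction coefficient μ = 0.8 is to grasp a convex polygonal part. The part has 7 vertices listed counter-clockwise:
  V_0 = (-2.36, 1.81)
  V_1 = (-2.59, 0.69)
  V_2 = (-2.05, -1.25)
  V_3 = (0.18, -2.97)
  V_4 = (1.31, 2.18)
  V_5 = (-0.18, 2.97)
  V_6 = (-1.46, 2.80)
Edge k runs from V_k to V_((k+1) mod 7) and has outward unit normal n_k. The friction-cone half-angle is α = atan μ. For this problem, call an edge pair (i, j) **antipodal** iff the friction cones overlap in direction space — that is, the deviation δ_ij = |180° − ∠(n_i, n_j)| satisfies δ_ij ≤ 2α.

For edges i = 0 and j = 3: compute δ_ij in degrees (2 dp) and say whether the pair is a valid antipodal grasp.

α = atan 0.8 = 38.66°;  2α = 77.32°
edge 0: e_0 = (-0.23, -1.12);  n_0 = (-0.9796, +0.2012)
edge 3: e_3 = (+1.13, +5.15);  n_3 = (+0.9768, -0.2143)
∠(n_0, n_3) = 179.23°
δ = |180° − 179.23°| = 0.77°
0.77° ≤ 2α = 77.32°  →  valid

δ = 0.77°, valid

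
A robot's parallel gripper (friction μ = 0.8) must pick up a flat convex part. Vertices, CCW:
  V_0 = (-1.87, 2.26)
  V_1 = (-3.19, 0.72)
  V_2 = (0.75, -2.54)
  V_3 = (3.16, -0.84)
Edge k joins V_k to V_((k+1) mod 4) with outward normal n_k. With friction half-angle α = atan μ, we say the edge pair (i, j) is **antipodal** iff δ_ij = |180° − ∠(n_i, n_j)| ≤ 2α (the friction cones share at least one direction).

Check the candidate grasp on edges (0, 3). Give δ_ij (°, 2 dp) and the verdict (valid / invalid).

δ = 98.96°, invalid

α = atan 0.8 = 38.66°;  2α = 77.32°
edge 0: e_0 = (-1.32, -1.54);  n_0 = (-0.7593, +0.6508)
edge 3: e_3 = (-5.03, +3.10);  n_3 = (+0.5247, +0.8513)
∠(n_0, n_3) = 81.04°
δ = |180° − 81.04°| = 98.96°
98.96° > 2α = 77.32°  →  invalid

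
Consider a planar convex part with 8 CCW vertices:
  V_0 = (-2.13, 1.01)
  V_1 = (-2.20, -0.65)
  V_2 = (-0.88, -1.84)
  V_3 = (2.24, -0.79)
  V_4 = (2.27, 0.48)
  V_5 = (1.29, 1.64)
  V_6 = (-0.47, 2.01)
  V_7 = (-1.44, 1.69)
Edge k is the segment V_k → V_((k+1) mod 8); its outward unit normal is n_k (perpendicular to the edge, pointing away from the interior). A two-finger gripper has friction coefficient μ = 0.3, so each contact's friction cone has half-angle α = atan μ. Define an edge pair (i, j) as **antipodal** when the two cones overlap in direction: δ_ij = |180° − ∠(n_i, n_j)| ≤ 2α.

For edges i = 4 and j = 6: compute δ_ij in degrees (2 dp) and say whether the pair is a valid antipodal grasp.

α = atan 0.3 = 16.70°;  2α = 33.40°
edge 4: e_4 = (-0.98, +1.16);  n_4 = (+0.7639, +0.6454)
edge 6: e_6 = (-0.97, -0.32);  n_6 = (-0.3133, +0.9497)
∠(n_4, n_6) = 68.07°
δ = |180° − 68.07°| = 111.93°
111.93° > 2α = 33.40°  →  invalid

δ = 111.93°, invalid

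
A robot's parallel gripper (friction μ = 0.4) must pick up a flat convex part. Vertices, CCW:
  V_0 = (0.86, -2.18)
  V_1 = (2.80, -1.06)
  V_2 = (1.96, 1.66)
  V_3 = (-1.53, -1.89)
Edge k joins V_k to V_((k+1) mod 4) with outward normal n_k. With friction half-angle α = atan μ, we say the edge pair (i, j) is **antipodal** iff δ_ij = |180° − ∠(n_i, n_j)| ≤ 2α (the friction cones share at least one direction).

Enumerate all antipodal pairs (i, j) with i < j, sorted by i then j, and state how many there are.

α = atan 0.4 = 21.80°;  2α = 43.60°
n_0 = (+0.5000, -0.8660)
n_1 = (+0.9555, +0.2951)
n_2 = (-0.7131, +0.7011)
n_3 = (-0.1205, -0.9927)
  (0,1): δ = 102.84°  ·
  (0,2): δ = 15.49°  ✓
  (0,3): δ = 143.08°  ·
  (1,2): δ = 61.67°  ·
  (1,3): δ = 65.92°  ·
  (2,3): δ = 52.41°  ·
antipodal pairs: 1

count = 1; pairs: (0,2)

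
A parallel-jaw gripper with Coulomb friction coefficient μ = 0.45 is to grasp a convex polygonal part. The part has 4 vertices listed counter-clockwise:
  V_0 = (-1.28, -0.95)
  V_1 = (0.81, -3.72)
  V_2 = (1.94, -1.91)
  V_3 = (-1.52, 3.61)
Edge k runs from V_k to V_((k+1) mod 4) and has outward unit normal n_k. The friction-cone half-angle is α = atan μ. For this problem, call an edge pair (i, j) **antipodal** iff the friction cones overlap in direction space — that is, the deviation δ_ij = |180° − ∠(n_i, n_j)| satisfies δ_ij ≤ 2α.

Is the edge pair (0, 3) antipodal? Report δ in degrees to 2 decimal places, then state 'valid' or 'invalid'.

α = atan 0.45 = 24.23°;  2α = 48.46°
edge 0: e_0 = (+2.09, -2.77);  n_0 = (-0.7983, -0.6023)
edge 3: e_3 = (+0.24, -4.56);  n_3 = (-0.9986, -0.0526)
∠(n_0, n_3) = 34.02°
δ = |180° − 34.02°| = 145.98°
145.98° > 2α = 48.46°  →  invalid

δ = 145.98°, invalid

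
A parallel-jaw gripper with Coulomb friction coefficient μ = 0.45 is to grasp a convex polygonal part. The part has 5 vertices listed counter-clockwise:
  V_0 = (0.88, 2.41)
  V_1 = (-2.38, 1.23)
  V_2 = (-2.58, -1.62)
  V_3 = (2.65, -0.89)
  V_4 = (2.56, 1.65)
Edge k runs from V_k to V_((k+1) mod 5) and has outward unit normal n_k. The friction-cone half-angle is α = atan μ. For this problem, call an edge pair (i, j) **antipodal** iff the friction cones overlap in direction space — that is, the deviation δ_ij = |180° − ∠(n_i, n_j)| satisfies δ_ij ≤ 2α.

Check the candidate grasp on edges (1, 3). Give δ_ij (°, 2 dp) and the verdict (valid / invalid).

δ = 6.04°, valid

α = atan 0.45 = 24.23°;  2α = 48.46°
edge 1: e_1 = (-0.20, -2.85);  n_1 = (-0.9975, +0.0700)
edge 3: e_3 = (-0.09, +2.54);  n_3 = (+0.9994, +0.0354)
∠(n_1, n_3) = 173.96°
δ = |180° − 173.96°| = 6.04°
6.04° ≤ 2α = 48.46°  →  valid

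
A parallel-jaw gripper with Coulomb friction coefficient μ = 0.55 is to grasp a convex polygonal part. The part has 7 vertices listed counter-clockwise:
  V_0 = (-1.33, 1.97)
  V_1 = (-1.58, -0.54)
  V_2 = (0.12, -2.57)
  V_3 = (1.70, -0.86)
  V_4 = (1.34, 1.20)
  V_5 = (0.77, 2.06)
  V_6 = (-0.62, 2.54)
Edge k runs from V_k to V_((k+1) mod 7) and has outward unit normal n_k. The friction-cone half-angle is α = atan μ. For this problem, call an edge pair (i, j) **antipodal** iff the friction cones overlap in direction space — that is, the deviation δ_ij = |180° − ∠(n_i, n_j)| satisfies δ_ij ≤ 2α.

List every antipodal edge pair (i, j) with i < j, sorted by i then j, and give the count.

α = atan 0.55 = 28.81°;  2α = 57.62°
n_0 = (-0.9951, +0.0991)
n_1 = (-0.7667, -0.6420)
n_2 = (+0.7345, -0.6786)
n_3 = (+0.9851, +0.1721)
n_4 = (+0.8335, +0.5525)
n_5 = (+0.3264, +0.9452)
n_6 = (-0.6260, +0.7798)
  (0,1): δ = 134.37°  ·
  (0,2): δ = 37.05°  ✓
  (0,3): δ = 15.60°  ✓
  (0,4): δ = 39.22°  ✓
  (0,5): δ = 76.64°  ·
  (0,6): δ = 134.45°  ·
  (1,2): δ = 82.68°  ·
  (1,3): δ = 30.03°  ✓
  (1,4): δ = 6.41°  ✓
  (1,5): δ = 31.00°  ✓
  (1,6): δ = 88.81°  ·
  (2,3): δ = 127.35°  ·
  (2,4): δ = 103.73°  ·
  (2,5): δ = 66.31°  ·
  (2,6): δ = 8.50°  ✓
  (3,4): δ = 156.38°  ·
  (3,5): δ = 118.96°  ·
  (3,6): δ = 61.15°  ·
  (4,5): δ = 142.59°  ·
  (4,6): δ = 84.78°  ·
  (5,6): δ = 122.19°  ·
antipodal pairs: 7

count = 7; pairs: (0,2), (0,3), (0,4), (1,3), (1,4), (1,5), (2,6)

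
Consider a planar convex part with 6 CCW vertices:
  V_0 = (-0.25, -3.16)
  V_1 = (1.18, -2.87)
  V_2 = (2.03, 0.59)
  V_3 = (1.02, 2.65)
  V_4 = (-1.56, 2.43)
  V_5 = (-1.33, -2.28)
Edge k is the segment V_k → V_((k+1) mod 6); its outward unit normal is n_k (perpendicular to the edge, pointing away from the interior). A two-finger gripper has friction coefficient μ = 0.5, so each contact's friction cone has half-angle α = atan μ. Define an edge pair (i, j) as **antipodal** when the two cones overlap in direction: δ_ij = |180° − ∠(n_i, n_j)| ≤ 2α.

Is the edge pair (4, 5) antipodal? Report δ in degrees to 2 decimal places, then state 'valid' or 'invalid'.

δ = 131.97°, invalid

α = atan 0.5 = 26.57°;  2α = 53.13°
edge 4: e_4 = (+0.23, -4.71);  n_4 = (-0.9988, -0.0488)
edge 5: e_5 = (+1.08, -0.88);  n_5 = (-0.6317, -0.7752)
∠(n_4, n_5) = 48.03°
δ = |180° − 48.03°| = 131.97°
131.97° > 2α = 53.13°  →  invalid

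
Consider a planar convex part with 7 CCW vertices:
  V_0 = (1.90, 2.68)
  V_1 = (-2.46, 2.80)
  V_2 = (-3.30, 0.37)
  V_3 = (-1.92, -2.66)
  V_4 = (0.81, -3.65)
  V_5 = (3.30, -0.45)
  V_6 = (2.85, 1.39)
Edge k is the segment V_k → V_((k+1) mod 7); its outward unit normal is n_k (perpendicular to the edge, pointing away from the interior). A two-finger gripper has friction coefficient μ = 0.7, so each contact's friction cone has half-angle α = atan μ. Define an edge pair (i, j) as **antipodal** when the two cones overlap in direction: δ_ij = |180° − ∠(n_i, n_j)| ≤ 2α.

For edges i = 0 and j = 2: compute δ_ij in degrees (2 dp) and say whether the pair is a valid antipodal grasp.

α = atan 0.7 = 34.99°;  2α = 69.98°
edge 0: e_0 = (-4.36, +0.12);  n_0 = (+0.0275, +0.9996)
edge 2: e_2 = (+1.38, -3.03);  n_2 = (-0.9101, -0.4145)
∠(n_0, n_2) = 116.06°
δ = |180° − 116.06°| = 63.94°
63.94° ≤ 2α = 69.98°  →  valid

δ = 63.94°, valid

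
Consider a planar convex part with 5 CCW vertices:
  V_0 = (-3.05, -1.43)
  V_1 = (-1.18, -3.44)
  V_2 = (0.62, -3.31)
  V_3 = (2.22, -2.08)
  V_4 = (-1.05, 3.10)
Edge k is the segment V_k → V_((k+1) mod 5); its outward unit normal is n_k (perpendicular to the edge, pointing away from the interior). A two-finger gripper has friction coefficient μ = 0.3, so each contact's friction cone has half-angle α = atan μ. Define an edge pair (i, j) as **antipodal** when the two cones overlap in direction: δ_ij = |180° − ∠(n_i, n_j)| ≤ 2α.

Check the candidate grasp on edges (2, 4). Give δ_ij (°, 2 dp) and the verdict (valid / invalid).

α = atan 0.3 = 16.70°;  2α = 33.40°
edge 2: e_2 = (+1.60, +1.23);  n_2 = (+0.6095, -0.7928)
edge 4: e_4 = (-2.00, -4.53);  n_4 = (-0.9148, +0.4039)
∠(n_2, n_4) = 151.37°
δ = |180° − 151.37°| = 28.63°
28.63° ≤ 2α = 33.40°  →  valid

δ = 28.63°, valid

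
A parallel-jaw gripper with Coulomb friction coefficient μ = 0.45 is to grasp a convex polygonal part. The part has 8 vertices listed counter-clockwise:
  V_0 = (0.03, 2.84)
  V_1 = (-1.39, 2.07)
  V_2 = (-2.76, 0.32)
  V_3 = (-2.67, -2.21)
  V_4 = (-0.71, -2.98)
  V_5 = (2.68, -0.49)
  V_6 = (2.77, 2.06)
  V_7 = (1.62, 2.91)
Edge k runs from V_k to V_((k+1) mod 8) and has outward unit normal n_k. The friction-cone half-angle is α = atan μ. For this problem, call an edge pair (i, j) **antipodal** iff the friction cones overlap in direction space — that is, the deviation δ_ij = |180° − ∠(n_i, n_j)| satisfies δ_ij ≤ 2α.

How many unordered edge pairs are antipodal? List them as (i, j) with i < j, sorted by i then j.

α = atan 0.45 = 24.23°;  2α = 48.46°
n_0 = (-0.4767, +0.8791)
n_1 = (-0.7874, +0.6164)
n_2 = (-0.9994, -0.0356)
n_3 = (-0.3657, -0.9308)
n_4 = (+0.5920, -0.8060)
n_5 = (+0.9994, -0.0353)
n_6 = (+0.5944, +0.8042)
n_7 = (-0.0440, +0.9990)
  (0,1): δ = 156.52°  ·
  (0,2): δ = 116.43°  ·
  (0,3): δ = 49.92°  ·
  (0,4): δ = 7.83°  ✓
  (0,5): δ = 59.51°  ·
  (0,6): δ = 115.06°  ·
  (0,7): δ = 154.05°  ·
  (1,2): δ = 139.91°  ·
  (1,3): δ = 73.39°  ·
  (1,4): δ = 15.65°  ✓
  (1,5): δ = 36.03°  ✓
  (1,6): δ = 91.59°  ·
  (1,7): δ = 130.58°  ·
  (2,3): δ = 113.49°  ·
  (2,4): δ = 55.74°  ·
  (2,5): δ = 4.06°  ✓
  (2,6): δ = 51.49°  ·
  (2,7): δ = 90.48°  ·
  (3,4): δ = 122.25°  ·
  (3,5): δ = 70.57°  ·
  (3,6): δ = 15.02°  ✓
  (3,7): δ = 23.97°  ✓
  (4,5): δ = 128.32°  ·
  (4,6): δ = 72.77°  ·
  (4,7): δ = 33.78°  ✓
  (5,6): δ = 124.45°  ·
  (5,7): δ = 85.46°  ·
  (6,7): δ = 141.01°  ·
antipodal pairs: 7

count = 7; pairs: (0,4), (1,4), (1,5), (2,5), (3,6), (3,7), (4,7)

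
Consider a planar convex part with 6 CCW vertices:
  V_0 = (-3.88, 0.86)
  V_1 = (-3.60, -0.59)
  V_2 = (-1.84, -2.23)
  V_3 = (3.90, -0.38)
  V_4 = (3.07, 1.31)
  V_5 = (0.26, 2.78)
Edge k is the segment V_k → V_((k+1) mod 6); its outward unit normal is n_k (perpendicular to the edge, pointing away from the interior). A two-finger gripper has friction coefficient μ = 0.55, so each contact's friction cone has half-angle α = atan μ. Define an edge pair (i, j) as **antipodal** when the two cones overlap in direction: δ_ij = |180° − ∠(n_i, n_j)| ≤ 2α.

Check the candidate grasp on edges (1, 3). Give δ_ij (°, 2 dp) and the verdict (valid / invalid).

δ = 20.86°, valid

α = atan 0.55 = 28.81°;  2α = 57.62°
edge 1: e_1 = (+1.76, -1.64);  n_1 = (-0.6817, -0.7316)
edge 3: e_3 = (-0.83, +1.69);  n_3 = (+0.8976, +0.4408)
∠(n_1, n_3) = 159.14°
δ = |180° − 159.14°| = 20.86°
20.86° ≤ 2α = 57.62°  →  valid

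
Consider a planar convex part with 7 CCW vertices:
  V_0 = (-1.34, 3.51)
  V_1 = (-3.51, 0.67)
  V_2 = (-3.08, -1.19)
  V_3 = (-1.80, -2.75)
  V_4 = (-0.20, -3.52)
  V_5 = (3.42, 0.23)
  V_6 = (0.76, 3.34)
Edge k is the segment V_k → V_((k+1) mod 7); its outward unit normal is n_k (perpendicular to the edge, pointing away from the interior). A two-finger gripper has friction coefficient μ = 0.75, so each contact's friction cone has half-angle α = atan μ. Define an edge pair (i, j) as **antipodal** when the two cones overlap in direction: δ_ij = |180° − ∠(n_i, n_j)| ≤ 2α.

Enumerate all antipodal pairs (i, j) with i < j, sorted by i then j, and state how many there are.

α = atan 0.75 = 36.87°;  2α = 73.74°
n_0 = (-0.7946, +0.6071)
n_1 = (-0.9743, -0.2252)
n_2 = (-0.7731, -0.6343)
n_3 = (-0.4336, -0.9011)
n_4 = (+0.7195, -0.6945)
n_5 = (+0.7599, +0.6500)
n_6 = (+0.0807, +0.9967)
  (0,1): δ = 129.60°  ·
  (0,2): δ = 103.25°  ·
  (0,3): δ = 78.32°  ·
  (0,4): δ = 6.61°  ✓
  (0,5): δ = 77.92°  ·
  (0,6): δ = 122.75°  ·
  (1,2): δ = 153.65°  ·
  (1,3): δ = 128.72°  ·
  (1,4): δ = 57.01°  ✓
  (1,5): δ = 27.52°  ✓
  (1,6): δ = 72.35°  ✓
  (2,3): δ = 155.07°  ·
  (2,4): δ = 83.36°  ·
  (2,5): δ = 1.17°  ✓
  (2,6): δ = 46.00°  ✓
  (3,4): δ = 108.29°  ·
  (3,5): δ = 23.76°  ✓
  (3,6): δ = 21.07°  ✓
  (4,5): δ = 95.47°  ·
  (4,6): δ = 50.64°  ✓
  (5,6): δ = 135.17°  ·
antipodal pairs: 9

count = 9; pairs: (0,4), (1,4), (1,5), (1,6), (2,5), (2,6), (3,5), (3,6), (4,6)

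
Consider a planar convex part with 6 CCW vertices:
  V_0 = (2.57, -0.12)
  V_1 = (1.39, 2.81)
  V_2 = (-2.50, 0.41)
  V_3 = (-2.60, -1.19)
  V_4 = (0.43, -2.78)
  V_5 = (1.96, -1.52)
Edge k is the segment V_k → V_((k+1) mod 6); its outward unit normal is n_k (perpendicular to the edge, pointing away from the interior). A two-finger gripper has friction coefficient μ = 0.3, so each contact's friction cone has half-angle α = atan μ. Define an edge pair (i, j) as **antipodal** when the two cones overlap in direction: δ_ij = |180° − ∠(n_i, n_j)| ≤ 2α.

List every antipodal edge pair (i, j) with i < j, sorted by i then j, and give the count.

count = 3; pairs: (0,2), (1,4), (2,5)

α = atan 0.3 = 16.70°;  2α = 33.40°
n_0 = (+0.9276, +0.3736)
n_1 = (-0.5251, +0.8511)
n_2 = (-0.9981, +0.0624)
n_3 = (-0.4647, -0.8855)
n_4 = (+0.6357, -0.7719)
n_5 = (+0.9168, -0.3994)
  (0,1): δ = 80.26°  ·
  (0,2): δ = 25.51°  ✓
  (0,3): δ = 40.38°  ·
  (0,4): δ = 107.54°  ·
  (0,5): δ = 134.52°  ·
  (1,2): δ = 125.25°  ·
  (1,3): δ = 59.36°  ·
  (1,4): δ = 7.80°  ✓
  (1,5): δ = 34.78°  ·
  (2,3): δ = 114.11°  ·
  (2,4): δ = 46.95°  ·
  (2,5): δ = 19.97°  ✓
  (3,4): δ = 112.84°  ·
  (3,5): δ = 85.86°  ·
  (4,5): δ = 153.02°  ·
antipodal pairs: 3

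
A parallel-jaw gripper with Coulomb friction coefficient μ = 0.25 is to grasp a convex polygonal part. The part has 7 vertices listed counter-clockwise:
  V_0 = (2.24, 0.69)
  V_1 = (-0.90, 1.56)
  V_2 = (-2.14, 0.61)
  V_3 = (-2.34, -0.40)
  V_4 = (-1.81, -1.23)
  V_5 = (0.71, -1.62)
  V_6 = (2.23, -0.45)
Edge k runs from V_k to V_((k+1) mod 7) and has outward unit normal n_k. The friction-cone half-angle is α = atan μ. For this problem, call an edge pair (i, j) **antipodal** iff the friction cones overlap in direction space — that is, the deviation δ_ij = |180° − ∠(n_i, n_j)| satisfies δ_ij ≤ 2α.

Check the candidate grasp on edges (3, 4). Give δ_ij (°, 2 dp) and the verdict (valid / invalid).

α = atan 0.25 = 14.04°;  2α = 28.07°
edge 3: e_3 = (+0.53, -0.83);  n_3 = (-0.8428, -0.5382)
edge 4: e_4 = (+2.52, -0.39);  n_4 = (-0.1529, -0.9882)
∠(n_3, n_4) = 48.64°
δ = |180° − 48.64°| = 131.36°
131.36° > 2α = 28.07°  →  invalid

δ = 131.36°, invalid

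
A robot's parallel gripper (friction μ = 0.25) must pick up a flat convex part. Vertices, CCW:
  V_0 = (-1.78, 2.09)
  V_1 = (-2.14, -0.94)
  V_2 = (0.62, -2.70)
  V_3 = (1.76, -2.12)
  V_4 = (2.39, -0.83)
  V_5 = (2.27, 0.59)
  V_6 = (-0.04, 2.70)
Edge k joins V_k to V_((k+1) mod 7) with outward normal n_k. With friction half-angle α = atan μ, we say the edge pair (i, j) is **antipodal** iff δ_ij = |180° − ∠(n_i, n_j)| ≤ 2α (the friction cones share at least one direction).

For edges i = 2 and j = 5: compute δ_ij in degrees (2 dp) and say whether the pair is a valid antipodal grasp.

δ = 69.37°, invalid

α = atan 0.25 = 14.04°;  2α = 28.07°
edge 2: e_2 = (+1.14, +0.58);  n_2 = (+0.4535, -0.8913)
edge 5: e_5 = (-2.31, +2.11);  n_5 = (+0.6744, +0.7383)
∠(n_2, n_5) = 110.63°
δ = |180° − 110.63°| = 69.37°
69.37° > 2α = 28.07°  →  invalid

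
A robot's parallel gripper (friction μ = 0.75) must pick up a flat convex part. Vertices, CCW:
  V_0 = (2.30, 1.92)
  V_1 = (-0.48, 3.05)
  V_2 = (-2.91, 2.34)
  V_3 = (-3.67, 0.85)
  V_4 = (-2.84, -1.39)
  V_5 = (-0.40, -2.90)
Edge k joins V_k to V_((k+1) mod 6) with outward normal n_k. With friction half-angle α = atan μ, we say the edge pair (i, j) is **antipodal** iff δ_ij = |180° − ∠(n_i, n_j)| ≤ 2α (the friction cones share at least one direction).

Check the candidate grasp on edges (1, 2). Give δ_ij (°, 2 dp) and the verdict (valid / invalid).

δ = 133.31°, invalid

α = atan 0.75 = 36.87°;  2α = 73.74°
edge 1: e_1 = (-2.43, -0.71);  n_1 = (-0.2805, +0.9599)
edge 2: e_2 = (-0.76, -1.49);  n_2 = (-0.8908, +0.4544)
∠(n_1, n_2) = 46.69°
δ = |180° − 46.69°| = 133.31°
133.31° > 2α = 73.74°  →  invalid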